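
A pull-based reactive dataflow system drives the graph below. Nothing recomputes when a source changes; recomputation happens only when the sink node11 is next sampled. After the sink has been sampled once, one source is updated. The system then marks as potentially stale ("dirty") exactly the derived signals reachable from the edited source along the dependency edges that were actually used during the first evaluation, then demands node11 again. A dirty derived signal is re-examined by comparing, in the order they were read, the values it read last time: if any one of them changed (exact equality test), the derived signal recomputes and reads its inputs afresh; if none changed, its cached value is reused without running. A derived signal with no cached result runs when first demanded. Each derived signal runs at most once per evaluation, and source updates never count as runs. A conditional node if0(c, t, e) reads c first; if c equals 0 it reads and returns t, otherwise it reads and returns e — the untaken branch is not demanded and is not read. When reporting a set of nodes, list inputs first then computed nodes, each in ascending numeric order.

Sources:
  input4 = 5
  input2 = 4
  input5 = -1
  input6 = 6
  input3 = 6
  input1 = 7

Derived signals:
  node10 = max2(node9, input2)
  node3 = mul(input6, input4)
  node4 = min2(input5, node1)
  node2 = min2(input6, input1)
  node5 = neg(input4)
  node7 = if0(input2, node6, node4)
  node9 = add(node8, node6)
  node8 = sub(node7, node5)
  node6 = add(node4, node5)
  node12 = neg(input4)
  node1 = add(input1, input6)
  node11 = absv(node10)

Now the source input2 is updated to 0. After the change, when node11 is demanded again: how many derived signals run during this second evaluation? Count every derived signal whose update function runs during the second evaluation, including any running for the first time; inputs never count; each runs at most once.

First evaluation (everything demanded from the output):
  node1 = add(7, 6) = 13
  node4 = min2(-1, 13) = -1
  node5 = neg(5) = -5
  node6 = add(-1, -5) = -6
  node7 = if0(input2=4 -> else branch node4) = -1
  node8 = sub(-1, -5) = 4
  node9 = add(4, -6) = -2
  node10 = max2(-2, 4) = 4
  node11 = absv(4) = 4

Propagation after the edit:
  node7: runs — input2 4->0; result -6.
  node8: runs — node7 -1->-6; result -1.
  node9: runs — node8 4->-1; result -7.
  node10: runs — node9 -2->-7; input2 4->0; result 0.
  node11: runs — node10 4->0; result 0.

Derived signals that run: node7, node8, node9, node10, node11 — 5 in total.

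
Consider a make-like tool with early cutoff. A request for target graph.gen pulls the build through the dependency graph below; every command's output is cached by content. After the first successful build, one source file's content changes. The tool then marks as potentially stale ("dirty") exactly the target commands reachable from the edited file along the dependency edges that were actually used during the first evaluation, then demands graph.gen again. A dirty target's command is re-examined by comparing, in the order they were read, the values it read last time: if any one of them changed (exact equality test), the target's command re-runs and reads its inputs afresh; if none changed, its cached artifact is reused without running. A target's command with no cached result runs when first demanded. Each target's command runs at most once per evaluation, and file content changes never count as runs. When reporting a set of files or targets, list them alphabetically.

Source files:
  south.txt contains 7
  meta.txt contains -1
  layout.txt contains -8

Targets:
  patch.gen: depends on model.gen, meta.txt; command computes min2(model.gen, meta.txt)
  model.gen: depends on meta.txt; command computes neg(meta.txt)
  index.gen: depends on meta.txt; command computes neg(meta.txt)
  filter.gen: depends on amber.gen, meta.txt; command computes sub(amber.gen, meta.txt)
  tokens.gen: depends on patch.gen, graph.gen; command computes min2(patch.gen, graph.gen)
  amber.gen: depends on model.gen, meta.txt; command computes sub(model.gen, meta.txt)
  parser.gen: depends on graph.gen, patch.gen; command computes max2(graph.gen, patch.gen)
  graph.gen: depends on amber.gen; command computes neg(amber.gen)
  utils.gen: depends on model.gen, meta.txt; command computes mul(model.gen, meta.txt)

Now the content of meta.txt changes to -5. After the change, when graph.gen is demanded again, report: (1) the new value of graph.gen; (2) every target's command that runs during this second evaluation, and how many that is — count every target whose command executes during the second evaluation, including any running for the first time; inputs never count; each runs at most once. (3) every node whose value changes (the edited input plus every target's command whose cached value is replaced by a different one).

First demand of the output computes:
  model.gen = neg(-1) = 1
  amber.gen = sub(1, -1) = 2
  graph.gen = neg(2) = -2

After the edit, cleaning proceeds:
  model.gen: a read changed (meta.txt -1->-5) — executes, giving 5.
  amber.gen: a read changed (model.gen 1->5; meta.txt -1->-5) — executes, giving 10.
  graph.gen: a read changed (amber.gen 2->10) — executes, giving -10.

Demanding graph.gen again yields -10.
3 target commands run: amber.gen, graph.gen, model.gen.
The nodes whose values change: amber.gen, graph.gen, meta.txt, model.gen.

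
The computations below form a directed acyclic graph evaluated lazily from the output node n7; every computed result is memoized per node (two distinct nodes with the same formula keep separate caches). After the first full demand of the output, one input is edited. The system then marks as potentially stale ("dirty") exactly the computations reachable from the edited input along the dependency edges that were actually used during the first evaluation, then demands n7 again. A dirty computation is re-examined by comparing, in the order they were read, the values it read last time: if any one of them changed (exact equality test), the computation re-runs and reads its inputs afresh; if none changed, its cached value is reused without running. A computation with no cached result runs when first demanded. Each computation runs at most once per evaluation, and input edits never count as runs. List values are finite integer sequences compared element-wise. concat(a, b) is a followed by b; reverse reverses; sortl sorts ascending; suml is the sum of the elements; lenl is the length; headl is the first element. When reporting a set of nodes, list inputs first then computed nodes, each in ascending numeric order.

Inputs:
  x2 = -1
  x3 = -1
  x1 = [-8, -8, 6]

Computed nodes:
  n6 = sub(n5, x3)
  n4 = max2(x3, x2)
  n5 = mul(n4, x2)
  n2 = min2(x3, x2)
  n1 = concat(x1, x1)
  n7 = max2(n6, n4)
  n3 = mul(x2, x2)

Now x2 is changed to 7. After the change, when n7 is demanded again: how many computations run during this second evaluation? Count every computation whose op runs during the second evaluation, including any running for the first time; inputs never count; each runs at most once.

4 computations run: n4, n5, n6, n7.

First demand of the output computes:
  n4 = max2(-1, -1) = -1
  n5 = mul(-1, -1) = 1
  n6 = sub(1, -1) = 2
  n7 = max2(2, -1) = 2

After the edit, cleaning proceeds:
  n4: a read changed (x2 -1->7) — executes, giving 7.
  n5: a read changed (n4 -1->7; x2 -1->7) — executes, giving 49.
  n6: a read changed (n5 1->49) — executes, giving 50.
  n7: a read changed (n6 2->50; n4 -1->7) — executes, giving 50.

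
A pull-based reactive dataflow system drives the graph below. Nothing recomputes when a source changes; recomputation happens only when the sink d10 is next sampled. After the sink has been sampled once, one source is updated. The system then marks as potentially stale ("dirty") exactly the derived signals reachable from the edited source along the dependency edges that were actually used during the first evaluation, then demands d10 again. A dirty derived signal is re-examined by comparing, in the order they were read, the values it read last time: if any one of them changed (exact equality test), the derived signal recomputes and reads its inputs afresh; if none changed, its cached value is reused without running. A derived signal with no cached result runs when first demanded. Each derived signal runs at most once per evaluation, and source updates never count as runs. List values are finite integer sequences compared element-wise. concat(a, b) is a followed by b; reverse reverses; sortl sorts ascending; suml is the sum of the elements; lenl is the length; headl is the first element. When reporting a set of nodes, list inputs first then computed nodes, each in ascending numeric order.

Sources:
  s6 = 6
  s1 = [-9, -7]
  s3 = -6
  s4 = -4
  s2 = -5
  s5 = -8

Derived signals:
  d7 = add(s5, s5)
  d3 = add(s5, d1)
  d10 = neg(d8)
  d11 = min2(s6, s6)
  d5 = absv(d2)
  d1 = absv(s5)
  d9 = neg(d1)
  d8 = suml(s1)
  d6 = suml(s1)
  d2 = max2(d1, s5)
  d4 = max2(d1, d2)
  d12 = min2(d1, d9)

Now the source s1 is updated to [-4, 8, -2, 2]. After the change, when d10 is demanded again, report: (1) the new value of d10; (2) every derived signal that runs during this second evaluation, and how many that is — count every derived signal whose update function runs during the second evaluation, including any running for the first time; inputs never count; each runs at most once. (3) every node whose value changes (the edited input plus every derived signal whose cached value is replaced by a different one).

New value of d10: -4.
Derived signals that run: d8, d10 — 2 in total.
Values that change: s1, d8, d10.

First evaluation (everything demanded from the output):
  d8 = suml([-9, -7]) = -16
  d10 = neg(-16) = 16

Propagation after the edit:
  d8: runs — s1 [-9, -7]->[-4, 8, -2, 2]; result 4.
  d10: runs — d8 -16->4; result -4.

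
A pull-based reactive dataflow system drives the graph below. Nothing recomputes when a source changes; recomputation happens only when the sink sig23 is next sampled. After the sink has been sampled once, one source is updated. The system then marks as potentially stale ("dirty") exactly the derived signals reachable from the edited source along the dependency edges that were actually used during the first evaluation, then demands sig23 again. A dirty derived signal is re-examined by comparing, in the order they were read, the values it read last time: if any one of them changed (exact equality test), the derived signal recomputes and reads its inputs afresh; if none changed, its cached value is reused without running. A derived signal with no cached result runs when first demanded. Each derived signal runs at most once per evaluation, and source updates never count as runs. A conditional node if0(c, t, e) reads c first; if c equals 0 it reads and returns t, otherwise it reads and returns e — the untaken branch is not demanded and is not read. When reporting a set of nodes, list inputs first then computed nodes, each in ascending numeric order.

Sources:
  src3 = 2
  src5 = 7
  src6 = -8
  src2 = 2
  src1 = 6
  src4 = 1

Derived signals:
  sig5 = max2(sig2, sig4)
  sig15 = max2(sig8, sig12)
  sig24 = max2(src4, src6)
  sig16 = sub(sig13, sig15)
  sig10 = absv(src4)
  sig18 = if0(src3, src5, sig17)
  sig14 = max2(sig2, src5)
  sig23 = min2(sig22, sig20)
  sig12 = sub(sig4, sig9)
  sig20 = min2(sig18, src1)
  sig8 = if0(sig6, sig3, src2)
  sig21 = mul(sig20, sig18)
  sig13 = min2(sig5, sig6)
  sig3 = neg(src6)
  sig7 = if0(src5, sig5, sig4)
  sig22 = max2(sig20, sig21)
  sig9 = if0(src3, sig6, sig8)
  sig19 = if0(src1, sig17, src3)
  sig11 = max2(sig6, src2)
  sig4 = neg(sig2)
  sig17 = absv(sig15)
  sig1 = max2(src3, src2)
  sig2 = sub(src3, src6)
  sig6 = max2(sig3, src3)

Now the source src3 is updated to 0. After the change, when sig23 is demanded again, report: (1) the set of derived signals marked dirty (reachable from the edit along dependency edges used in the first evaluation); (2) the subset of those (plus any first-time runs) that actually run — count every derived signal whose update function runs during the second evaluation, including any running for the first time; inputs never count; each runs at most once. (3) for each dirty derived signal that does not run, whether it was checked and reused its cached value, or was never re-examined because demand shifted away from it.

First evaluation (everything demanded from the output):
  sig2 = sub(2, -8) = 10
  sig3 = neg(-8) = 8
  sig4 = neg(10) = -10
  sig6 = max2(8, 2) = 8
  sig8 = if0(sig6=8 -> else branch src2) = 2
  sig9 = if0(src3=2 -> else branch sig8) = 2
  sig12 = sub(-10, 2) = -12
  sig15 = max2(2, -12) = 2
  sig17 = absv(2) = 2
  sig18 = if0(src3=2 -> else branch sig17) = 2
  sig20 = min2(2, 6) = 2
  sig21 = mul(2, 2) = 4
  sig22 = max2(2, 4) = 4
  sig23 = min2(4, 2) = 2

Propagation after the edit:
  sig2: marked dirty but never re-examined — demand shifted away from it.
  sig4: marked dirty but never re-examined — demand shifted away from it.
  sig6: marked dirty but never re-examined — demand shifted away from it.
  sig8: marked dirty but never re-examined — demand shifted away from it.
  sig9: marked dirty but never re-examined — demand shifted away from it.
  sig12: marked dirty but never re-examined — demand shifted away from it.
  sig15: marked dirty but never re-examined — demand shifted away from it.
  sig17: marked dirty but never re-examined — demand shifted away from it.
  sig18: runs — src3 2->0; result 7.
  sig20: runs — sig18 2->7; result 6.
  sig21: runs — sig20 2->6; sig18 2->7; result 42.
  sig22: runs — sig20 2->6; sig21 4->42; result 42.
  sig23: runs — sig22 4->42; sig20 2->6; result 6.

Key observation: a condition flipped, so demand moved to the other branch — sig2, sig4, sig6, sig8, sig9, sig12, sig15, sig17 are never re-examined.

Marked dirty: sig2, sig4, sig6, sig8, sig9, sig12, sig15, sig17, sig18, sig20, sig21, sig22, sig23.
Derived signals that run: sig18, sig20, sig21, sig22, sig23 — 5 in total.
Never re-examined (demand shifted away): sig2, sig4, sig6, sig8, sig9, sig12, sig15, sig17.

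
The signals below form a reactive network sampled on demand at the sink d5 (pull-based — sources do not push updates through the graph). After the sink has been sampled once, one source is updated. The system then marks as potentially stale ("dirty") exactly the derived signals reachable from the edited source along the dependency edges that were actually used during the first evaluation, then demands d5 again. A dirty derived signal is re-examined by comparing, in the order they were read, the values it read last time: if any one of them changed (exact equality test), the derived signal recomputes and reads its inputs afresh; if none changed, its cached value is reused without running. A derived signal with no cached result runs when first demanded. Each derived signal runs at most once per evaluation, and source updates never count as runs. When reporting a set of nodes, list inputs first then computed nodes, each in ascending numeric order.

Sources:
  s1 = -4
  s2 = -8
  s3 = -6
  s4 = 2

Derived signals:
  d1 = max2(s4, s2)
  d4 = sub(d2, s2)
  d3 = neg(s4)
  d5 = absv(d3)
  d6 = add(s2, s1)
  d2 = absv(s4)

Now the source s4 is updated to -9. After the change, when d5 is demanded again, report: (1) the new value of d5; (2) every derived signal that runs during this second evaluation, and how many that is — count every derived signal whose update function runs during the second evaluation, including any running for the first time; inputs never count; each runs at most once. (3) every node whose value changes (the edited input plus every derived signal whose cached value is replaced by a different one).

d5 now evaluates to 9.
Run set: d3, d5 (2 run).
Changed values: s4, d3, d5.

Initial pass — values computed on the first demand:
  d3 = neg(2) = -2
  d5 = absv(-2) = 2

Second demand — change propagation:
  d3: re-runs because s4 2->-9; new result 9.
  d5: re-runs because d3 -2->9; new result 9.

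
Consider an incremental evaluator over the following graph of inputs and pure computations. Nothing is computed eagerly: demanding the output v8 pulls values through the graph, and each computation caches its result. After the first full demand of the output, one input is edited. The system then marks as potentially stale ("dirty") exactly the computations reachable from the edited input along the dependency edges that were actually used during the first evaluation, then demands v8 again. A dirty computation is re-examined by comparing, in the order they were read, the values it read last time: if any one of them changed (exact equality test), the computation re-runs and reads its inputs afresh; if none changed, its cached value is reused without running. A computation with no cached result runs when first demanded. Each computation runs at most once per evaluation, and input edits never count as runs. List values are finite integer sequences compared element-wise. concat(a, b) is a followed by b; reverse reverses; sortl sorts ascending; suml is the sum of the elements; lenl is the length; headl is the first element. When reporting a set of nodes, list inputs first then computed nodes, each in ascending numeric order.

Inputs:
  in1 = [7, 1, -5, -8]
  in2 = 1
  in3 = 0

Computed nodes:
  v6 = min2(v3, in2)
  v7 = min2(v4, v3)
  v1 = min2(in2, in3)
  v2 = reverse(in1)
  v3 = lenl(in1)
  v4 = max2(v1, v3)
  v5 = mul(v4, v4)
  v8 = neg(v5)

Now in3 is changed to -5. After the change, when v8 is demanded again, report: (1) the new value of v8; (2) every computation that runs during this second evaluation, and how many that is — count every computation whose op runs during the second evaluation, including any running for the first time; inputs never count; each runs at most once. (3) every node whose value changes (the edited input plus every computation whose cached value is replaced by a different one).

Initial pass — values computed on the first demand:
  v1 = min2(1, 0) = 0
  v3 = lenl([7, 1, -5, -8]) = 4
  v4 = max2(0, 4) = 4
  v5 = mul(4, 4) = 16
  v8 = neg(16) = -16

Second demand — change propagation:
  v1: re-runs because in3 0->-5; new result -5.
  v4: re-runs because v1 0->-5; new result 4 (unchanged).
  v5: re-examined; everything it read last time is the same (v4 unchanged, v4 unchanged) — cache 16 kept, no run.
  v8: re-examined; everything it read last time is the same (v5 unchanged) — cache -16 kept, no run.

The important point: v4 recomputes to an identical value, and the output ends up unchanged.

v8 now evaluates to -16.
Run set: v1, v4 (2 run).
Changed values: in3, v1.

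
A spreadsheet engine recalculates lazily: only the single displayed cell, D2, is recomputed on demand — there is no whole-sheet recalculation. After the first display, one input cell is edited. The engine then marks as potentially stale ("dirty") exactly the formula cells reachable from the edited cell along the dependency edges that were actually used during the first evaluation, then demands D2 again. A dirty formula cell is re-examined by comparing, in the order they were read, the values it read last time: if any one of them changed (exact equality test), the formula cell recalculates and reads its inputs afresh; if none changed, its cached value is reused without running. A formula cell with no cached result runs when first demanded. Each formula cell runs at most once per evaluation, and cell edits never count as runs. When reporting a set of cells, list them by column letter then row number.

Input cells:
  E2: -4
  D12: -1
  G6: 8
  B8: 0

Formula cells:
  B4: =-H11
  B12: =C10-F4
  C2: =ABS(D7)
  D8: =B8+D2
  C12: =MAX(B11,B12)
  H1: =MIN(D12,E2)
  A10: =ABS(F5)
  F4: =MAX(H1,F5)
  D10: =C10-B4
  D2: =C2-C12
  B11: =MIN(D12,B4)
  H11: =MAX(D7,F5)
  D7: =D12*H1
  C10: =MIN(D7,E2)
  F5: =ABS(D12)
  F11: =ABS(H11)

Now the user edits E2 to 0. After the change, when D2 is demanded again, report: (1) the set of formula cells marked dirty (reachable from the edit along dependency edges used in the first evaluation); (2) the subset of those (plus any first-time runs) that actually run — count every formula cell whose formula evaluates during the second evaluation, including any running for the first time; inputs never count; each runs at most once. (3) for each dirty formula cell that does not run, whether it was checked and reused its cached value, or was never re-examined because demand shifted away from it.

First evaluation (everything demanded from the output):
  F5 = ABS(-1) = 1
  H1 = MIN(-1, -4) = -4
  D7 = -1 * -4 = 4
  C2 = ABS(4) = 4
  C10 = MIN(4, -4) = -4
  F4 = MAX(-4, 1) = 1
  B12 = -4 - 1 = -5
  H11 = MAX(4, 1) = 4
  B4 = -(4) = -4
  B11 = MIN(-1, -4) = -4
  C12 = MAX(-4, -5) = -4
  D2 = 4 - -4 = 8

Propagation after the edit:
  H1: runs — E2 -4->0; result -1.
  D7: runs — H1 -4->-1; result 1.
  C2: runs — D7 4->1; result 1.
  C10: runs — D7 4->1; E2 -4->0; result 0.
  F4: runs — H1 -4->-1; result 1 (same value as before).
  B12: runs — C10 -4->0; result -1.
  H11: runs — D7 4->1; result 1.
  B4: runs — H11 4->1; result -1.
  B11: runs — B4 -4->-1; result -1.
  C12: runs — B11 -4->-1; B12 -5->-1; result -1.
  D2: runs — C2 4->1; C12 -4->-1; result 2.

Marked dirty: B4, B11, B12, C2, C10, C12, D2, D7, F4, H1, H11.
Formula cells that run: B4, B11, B12, C2, C10, C12, D2, D7, F4, H1, H11 — 11 in total.
Every dirty formula cell ran.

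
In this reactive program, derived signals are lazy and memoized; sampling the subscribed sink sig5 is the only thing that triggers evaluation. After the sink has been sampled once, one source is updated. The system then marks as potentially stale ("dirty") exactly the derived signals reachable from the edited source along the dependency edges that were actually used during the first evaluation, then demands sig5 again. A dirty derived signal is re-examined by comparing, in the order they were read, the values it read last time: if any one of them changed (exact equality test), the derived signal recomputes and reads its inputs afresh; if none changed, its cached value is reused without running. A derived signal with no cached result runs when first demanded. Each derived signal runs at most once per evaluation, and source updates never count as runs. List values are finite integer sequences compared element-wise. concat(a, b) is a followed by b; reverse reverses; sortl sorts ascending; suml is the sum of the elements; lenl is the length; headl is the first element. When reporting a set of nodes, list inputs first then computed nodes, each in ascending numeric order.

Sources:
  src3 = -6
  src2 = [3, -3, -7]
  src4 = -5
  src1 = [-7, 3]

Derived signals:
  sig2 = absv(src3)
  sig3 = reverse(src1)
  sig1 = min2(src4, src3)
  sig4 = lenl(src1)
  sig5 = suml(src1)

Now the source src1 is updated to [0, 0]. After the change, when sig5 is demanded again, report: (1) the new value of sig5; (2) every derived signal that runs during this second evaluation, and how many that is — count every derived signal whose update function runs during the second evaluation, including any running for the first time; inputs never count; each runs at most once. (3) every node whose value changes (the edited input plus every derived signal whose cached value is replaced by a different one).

First demand of the output computes:
  sig5 = suml([-7, 3]) = -4

After the edit, cleaning proceeds:
  sig5: a read changed (src1 [-7, 3]->[0, 0]) — executes, giving 0.

Demanding sig5 again yields 0.
1 derived signals run: sig5.
The nodes whose values change: src1, sig5.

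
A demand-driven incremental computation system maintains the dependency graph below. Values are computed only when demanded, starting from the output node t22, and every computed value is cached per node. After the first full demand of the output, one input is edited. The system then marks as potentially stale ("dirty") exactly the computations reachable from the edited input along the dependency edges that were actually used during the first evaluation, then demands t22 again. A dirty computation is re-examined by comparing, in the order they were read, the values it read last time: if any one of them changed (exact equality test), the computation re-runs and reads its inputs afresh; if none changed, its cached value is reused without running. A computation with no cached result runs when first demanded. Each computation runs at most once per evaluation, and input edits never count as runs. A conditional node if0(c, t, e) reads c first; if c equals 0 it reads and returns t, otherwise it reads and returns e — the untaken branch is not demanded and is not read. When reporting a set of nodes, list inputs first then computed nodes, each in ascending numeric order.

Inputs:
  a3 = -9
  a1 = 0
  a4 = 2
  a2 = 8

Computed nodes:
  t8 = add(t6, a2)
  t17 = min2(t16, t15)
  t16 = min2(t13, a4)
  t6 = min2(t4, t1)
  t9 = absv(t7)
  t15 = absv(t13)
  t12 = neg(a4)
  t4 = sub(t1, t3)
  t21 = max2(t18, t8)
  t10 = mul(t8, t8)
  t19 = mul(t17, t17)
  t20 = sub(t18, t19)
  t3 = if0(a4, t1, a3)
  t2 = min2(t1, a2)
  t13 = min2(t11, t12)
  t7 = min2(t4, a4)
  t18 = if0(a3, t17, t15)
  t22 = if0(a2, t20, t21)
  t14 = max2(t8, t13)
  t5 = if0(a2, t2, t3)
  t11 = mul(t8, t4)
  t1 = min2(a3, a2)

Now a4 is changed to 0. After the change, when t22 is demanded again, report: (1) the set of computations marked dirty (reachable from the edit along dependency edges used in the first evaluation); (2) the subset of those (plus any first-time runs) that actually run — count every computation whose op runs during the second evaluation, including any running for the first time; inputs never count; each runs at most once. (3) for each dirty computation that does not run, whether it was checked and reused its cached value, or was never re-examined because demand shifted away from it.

Marked dirty: t3, t4, t6, t8, t11, t12, t13, t15, t18, t21, t22.
Computations that run: t3, t12, t13, t15, t18, t21, t22 — 7 in total.
Checked but reused from cache: t4, t6, t8, t11.
Key observation: the cutoff stops propagation at t4 — its inputs' values are unchanged, so it reuses its cache.

First evaluation (everything demanded from the output):
  t1 = min2(-9, 8) = -9
  t3 = if0(a4=2 -> else branch a3) = -9
  t4 = sub(-9, -9) = 0
  t6 = min2(0, -9) = -9
  t8 = add(-9, 8) = -1
  t11 = mul(-1, 0) = 0
  t12 = neg(2) = -2
  t13 = min2(0, -2) = -2
  t15 = absv(-2) = 2
  t18 = if0(a3=-9 -> else branch t15) = 2
  t21 = max2(2, -1) = 2
  t22 = if0(a2=8 -> else branch t21) = 2

Propagation after the edit:
  t3: runs — a4 2->0; result -9 (same value as before).
  t4: checked — values it read are unchanged (t1 unchanged, t3 unchanged); reused cached 0 without running.
  t6: checked — values it read are unchanged (t4 unchanged, t1 unchanged); reused cached -9 without running.
  t8: checked — values it read are unchanged (t6 unchanged, a2 unchanged); reused cached -1 without running.
  t11: checked — values it read are unchanged (t8 unchanged, t4 unchanged); reused cached 0 without running.
  t12: runs — a4 2->0; result 0.
  t13: runs — t12 -2->0; result 0.
  t15: runs — t13 -2->0; result 0.
  t18: runs — t15 2->0; result 0.
  t21: runs — t18 2->0; result 0.
  t22: runs — t21 2->0; result 0.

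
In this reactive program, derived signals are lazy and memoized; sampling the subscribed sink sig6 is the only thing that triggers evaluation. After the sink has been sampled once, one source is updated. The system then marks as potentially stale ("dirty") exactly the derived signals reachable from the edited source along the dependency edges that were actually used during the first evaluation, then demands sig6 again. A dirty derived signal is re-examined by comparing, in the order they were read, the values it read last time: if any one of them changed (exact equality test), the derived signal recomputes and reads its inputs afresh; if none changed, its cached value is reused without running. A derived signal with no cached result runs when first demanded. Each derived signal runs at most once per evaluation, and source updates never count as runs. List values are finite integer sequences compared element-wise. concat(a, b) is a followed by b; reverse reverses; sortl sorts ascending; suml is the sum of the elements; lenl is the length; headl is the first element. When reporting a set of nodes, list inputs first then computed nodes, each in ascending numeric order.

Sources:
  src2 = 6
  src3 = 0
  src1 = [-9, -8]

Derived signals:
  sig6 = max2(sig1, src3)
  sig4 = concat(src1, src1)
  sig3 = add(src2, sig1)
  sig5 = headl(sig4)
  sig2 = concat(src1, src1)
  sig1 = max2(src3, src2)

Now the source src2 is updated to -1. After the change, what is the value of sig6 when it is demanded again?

Demanding sig6 again yields 0.

First demand of the output computes:
  sig1 = max2(0, 6) = 6
  sig6 = max2(6, 0) = 6

After the edit, cleaning proceeds:
  sig1: a read changed (src2 6->-1) — executes, giving 0.
  sig6: a read changed (sig1 6->0) — executes, giving 0.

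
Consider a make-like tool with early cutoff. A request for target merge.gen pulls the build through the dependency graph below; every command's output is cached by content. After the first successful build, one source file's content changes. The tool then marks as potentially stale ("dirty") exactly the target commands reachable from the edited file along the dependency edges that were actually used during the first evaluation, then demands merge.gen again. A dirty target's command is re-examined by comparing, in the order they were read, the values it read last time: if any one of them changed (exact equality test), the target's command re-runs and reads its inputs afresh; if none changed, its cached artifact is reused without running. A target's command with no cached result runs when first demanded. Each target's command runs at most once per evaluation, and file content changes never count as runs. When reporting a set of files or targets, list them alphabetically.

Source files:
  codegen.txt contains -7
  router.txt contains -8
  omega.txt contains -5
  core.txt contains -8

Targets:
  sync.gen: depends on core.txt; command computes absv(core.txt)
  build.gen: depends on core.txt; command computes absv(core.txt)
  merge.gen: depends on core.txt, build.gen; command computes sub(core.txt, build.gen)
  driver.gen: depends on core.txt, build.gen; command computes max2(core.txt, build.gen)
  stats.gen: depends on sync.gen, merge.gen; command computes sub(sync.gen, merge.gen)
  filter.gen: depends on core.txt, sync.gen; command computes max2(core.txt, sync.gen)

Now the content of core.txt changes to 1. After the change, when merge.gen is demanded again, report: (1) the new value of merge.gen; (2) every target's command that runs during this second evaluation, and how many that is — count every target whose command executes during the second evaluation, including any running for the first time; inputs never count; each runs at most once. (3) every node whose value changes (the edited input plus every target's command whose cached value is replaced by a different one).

First demand of the output computes:
  build.gen = absv(-8) = 8
  merge.gen = sub(-8, 8) = -16

After the edit, cleaning proceeds:
  build.gen: a read changed (core.txt -8->1) — executes, giving 1.
  merge.gen: a read changed (core.txt -8->1; build.gen 8->1) — executes, giving 0.

Demanding merge.gen again yields 0.
2 target commands run: build.gen, merge.gen.
The nodes whose values change: build.gen, core.txt, merge.gen.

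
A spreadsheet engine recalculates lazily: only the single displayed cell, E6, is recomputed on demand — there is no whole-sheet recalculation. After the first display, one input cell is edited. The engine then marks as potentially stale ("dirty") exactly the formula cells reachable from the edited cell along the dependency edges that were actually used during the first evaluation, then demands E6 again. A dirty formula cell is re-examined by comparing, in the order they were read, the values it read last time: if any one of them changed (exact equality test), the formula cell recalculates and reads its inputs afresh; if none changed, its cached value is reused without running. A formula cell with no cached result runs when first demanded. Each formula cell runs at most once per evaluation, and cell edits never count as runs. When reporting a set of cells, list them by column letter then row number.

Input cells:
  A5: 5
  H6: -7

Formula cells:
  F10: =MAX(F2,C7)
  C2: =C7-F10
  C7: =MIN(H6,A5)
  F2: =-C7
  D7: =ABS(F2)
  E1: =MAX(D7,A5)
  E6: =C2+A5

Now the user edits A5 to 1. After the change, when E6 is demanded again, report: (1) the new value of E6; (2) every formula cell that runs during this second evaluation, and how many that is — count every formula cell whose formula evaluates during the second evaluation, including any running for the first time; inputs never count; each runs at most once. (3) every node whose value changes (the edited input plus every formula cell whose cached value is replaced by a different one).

New value of E6: -13.
Formula cells that run: C7, E6 — 2 in total.
Values that change: A5, E6.
Key observation: the cutoff stops propagation at F2 — its inputs' values are unchanged, so it reuses its cache.

First evaluation (everything demanded from the output):
  C7 = MIN(-7, 5) = -7
  F2 = -(-7) = 7
  F10 = MAX(7, -7) = 7
  C2 = -7 - 7 = -14
  E6 = -14 + 5 = -9

Propagation after the edit:
  C7: runs — A5 5->1; result -7 (same value as before).
  F2: checked — values it read are unchanged (C7 unchanged); reused cached 7 without running.
  F10: checked — values it read are unchanged (F2 unchanged, C7 unchanged); reused cached 7 without running.
  C2: checked — values it read are unchanged (C7 unchanged, F10 unchanged); reused cached -14 without running.
  E6: runs — A5 5->1; result -13.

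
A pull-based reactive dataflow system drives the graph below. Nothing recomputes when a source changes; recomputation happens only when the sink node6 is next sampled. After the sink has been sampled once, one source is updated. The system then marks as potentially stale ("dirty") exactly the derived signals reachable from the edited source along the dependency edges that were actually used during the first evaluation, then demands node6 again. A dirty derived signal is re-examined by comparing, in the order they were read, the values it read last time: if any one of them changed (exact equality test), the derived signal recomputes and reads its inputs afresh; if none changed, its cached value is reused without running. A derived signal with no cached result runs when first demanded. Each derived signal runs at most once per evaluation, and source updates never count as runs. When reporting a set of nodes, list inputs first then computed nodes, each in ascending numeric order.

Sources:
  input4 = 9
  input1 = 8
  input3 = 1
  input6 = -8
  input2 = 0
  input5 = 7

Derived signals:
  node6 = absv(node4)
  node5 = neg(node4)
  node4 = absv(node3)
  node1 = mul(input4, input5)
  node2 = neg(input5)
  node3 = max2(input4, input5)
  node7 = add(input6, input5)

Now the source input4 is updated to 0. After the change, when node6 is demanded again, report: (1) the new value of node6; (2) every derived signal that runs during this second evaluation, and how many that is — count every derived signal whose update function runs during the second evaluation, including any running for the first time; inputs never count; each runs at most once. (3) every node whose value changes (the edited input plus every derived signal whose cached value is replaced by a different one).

First evaluation (everything demanded from the output):
  node3 = max2(9, 7) = 9
  node4 = absv(9) = 9
  node6 = absv(9) = 9

Propagation after the edit:
  node3: runs — input4 9->0; result 7.
  node4: runs — node3 9->7; result 7.
  node6: runs — node4 9->7; result 7.

New value of node6: 7.
Derived signals that run: node3, node4, node6 — 3 in total.
Values that change: input4, node3, node4, node6.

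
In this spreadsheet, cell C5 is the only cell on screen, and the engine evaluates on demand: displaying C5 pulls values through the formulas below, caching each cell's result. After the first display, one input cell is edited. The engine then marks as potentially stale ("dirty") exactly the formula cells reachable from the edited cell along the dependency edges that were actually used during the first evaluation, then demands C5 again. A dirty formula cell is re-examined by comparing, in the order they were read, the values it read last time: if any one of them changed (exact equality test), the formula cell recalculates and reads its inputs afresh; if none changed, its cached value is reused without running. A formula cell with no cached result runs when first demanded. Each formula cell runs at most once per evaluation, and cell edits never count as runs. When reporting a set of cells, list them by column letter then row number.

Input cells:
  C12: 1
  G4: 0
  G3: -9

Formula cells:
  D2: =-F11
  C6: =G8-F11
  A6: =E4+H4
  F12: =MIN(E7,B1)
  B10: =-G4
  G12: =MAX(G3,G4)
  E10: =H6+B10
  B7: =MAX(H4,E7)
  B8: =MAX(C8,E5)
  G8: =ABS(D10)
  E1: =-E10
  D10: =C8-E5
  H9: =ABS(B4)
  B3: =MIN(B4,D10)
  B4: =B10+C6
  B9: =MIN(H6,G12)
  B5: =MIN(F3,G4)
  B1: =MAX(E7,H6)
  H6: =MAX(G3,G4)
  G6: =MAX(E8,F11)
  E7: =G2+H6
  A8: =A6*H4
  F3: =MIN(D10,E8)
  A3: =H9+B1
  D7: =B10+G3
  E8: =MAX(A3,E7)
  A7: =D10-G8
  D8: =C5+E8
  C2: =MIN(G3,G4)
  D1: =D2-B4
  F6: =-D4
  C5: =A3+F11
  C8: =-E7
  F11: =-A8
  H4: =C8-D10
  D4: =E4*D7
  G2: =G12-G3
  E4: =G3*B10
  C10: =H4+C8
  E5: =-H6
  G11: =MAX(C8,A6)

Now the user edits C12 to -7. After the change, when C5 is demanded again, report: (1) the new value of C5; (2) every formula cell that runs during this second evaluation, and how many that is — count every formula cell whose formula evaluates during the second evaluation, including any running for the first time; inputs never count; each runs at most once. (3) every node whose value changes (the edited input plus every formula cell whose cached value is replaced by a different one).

C5 now evaluates to 18.
Run set: none (0 run).
Changed values: C12.
The important point: nothing the output needs ever reads C12, so the edit is invisible to it.

Initial pass — values computed on the first demand:
  B10 = -(0) = 0
  E4 = -9 * 0 = 0
  G12 = MAX(-9, 0) = 0
  G2 = 0 - -9 = 9
  H6 = MAX(-9, 0) = 0
  E5 = -(0) = 0
  E7 = 9 + 0 = 9
  B1 = MAX(9, 0) = 9
  C8 = -(9) = -9
  D10 = -9 - 0 = -9
  G8 = ABS(-9) = 9
  H4 = -9 - -9 = 0
  A6 = 0 + 0 = 0
  A8 = 0 * 0 = 0
  F11 = -(0) = 0
  C6 = 9 - 0 = 9
  B4 = 0 + 9 = 9
  H9 = ABS(9) = 9
  A3 = 9 + 9 = 18
  C5 = 18 + 0 = 18

Second demand — change propagation:
  no demanded computation ever read C12, so the edit dirties nothing and nothing runs.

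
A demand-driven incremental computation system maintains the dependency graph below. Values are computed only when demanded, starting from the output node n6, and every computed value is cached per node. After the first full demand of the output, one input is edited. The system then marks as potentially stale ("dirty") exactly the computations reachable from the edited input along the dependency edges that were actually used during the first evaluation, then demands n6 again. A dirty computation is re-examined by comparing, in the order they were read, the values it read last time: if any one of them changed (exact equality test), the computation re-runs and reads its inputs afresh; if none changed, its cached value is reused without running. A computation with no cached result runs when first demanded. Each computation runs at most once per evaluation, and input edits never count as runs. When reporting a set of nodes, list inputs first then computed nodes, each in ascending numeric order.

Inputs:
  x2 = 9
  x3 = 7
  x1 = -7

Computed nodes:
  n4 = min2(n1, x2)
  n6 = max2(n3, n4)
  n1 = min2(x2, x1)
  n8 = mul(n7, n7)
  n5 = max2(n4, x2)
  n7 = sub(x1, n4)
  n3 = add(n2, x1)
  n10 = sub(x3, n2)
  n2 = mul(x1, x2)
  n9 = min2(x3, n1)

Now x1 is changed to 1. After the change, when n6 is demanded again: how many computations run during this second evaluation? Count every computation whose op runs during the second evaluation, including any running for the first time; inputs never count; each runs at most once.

Computations that run: n1, n2, n3, n4, n6 — 5 in total.

First evaluation (everything demanded from the output):
  n1 = min2(9, -7) = -7
  n2 = mul(-7, 9) = -63
  n3 = add(-63, -7) = -70
  n4 = min2(-7, 9) = -7
  n6 = max2(-70, -7) = -7

Propagation after the edit:
  n1: runs — x1 -7->1; result 1.
  n2: runs — x1 -7->1; result 9.
  n3: runs — n2 -63->9; x1 -7->1; result 10.
  n4: runs — n1 -7->1; result 1.
  n6: runs — n3 -70->10; n4 -7->1; result 10.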